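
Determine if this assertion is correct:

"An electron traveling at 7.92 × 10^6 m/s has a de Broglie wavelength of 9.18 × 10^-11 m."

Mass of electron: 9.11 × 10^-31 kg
True

The claim is correct.

Using λ = h/(mv):
λ = (6.626 × 10^-34 J·s) / (9.11 × 10^-31 kg × 7.92 × 10^6 m/s)
λ = 9.18 × 10^-11 m

This matches the claimed value.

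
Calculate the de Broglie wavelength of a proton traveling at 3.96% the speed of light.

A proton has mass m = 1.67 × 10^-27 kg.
3.34 × 10^-14 m

Using the de Broglie relation λ = h/(mv):

v = 3.96% × c = 1.187 × 10^7 m/s

λ = h/(mv)
λ = (6.626 × 10^-34 J·s) / (1.67 × 10^-27 kg × 1.187 × 10^7 m/s)
λ = 3.34 × 10^-14 m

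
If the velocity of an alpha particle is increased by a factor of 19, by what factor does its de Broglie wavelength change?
The wavelength decreases by a factor of 19.

From λ = h/(mv), the wavelength is inversely proportional to velocity:

λ ∝ 1/v

If v → 19v, then λ → λ/19

When velocity is increased by a factor of 19, the wavelength decreases by a factor of 19.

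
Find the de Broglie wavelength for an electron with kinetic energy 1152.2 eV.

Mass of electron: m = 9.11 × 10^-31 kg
3.61 × 10^-11 m

Using λ = h/√(2mKE):

First convert KE to Joules: KE = 1152.2 eV = 1.846 × 10^-16 J

λ = h/√(2mKE)
λ = (6.626 × 10^-34 J·s) / √(2 × 9.11 × 10^-31 kg × 1.846 × 10^-16 J)
λ = 3.61 × 10^-11 m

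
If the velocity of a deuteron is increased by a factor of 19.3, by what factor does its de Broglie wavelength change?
The wavelength decreases by a factor of 19.3.

From λ = h/(mv), the wavelength is inversely proportional to velocity:

λ ∝ 1/v

If v → 19.3v, then λ → λ/19.3

When velocity is increased by a factor of 19.3, the wavelength decreases by a factor of 19.3.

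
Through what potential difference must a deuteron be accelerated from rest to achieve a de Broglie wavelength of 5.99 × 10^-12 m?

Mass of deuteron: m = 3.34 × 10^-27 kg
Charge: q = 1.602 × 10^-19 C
11.4 V

From λ = h/√(2mqV), we solve for V:

λ² = h²/(2mqV)
V = h²/(2mqλ²)
V = (6.626 × 10^-34 J·s)² / (2 × 3.34 × 10^-27 kg × 1.602 × 10^-19 C × (5.99 × 10^-12 m)²)
V = 11.4 V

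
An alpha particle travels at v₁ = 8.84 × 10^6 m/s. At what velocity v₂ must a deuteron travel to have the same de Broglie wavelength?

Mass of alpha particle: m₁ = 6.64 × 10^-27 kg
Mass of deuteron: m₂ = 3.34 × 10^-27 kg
v₂ = 1.76 × 10^7 m/s

For equal de Broglie wavelengths: λ₁ = λ₂

h/(m₁v₁) = h/(m₂v₂)
m₁v₁ = m₂v₂
v₂ = v₁ · (m₁/m₂)

v₂ = 8.84 × 10^6 m/s × (6.64 × 10^-27 kg / 3.34 × 10^-27 kg)
v₂ = 1.76 × 10^7 m/s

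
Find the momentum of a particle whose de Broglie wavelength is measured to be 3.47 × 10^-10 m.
1.91 × 10^-24 kg·m/s

From the de Broglie relation λ = h/p, we solve for p:

p = h/λ
p = (6.626 × 10^-34 J·s) / (3.47 × 10^-10 m)
p = 1.91 × 10^-24 kg·m/s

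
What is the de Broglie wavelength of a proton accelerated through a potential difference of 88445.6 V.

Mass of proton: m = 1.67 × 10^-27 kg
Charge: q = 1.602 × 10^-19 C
9.63 × 10^-14 m

When a particle is accelerated through voltage V, it gains kinetic energy KE = qV.

The de Broglie wavelength is then λ = h/√(2mqV):

λ = h/√(2mqV)
λ = (6.626 × 10^-34 J·s) / √(2 × 1.67 × 10^-27 kg × 1.602 × 10^-19 C × 88445.6 V)
λ = 9.63 × 10^-14 m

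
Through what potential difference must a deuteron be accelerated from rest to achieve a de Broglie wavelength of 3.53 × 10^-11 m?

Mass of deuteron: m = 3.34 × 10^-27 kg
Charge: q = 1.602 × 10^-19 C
3.29 × 10^-1 V

From λ = h/√(2mqV), we solve for V:

λ² = h²/(2mqV)
V = h²/(2mqλ²)
V = (6.626 × 10^-34 J·s)² / (2 × 3.34 × 10^-27 kg × 1.602 × 10^-19 C × (3.53 × 10^-11 m)²)
V = 3.29 × 10^-1 V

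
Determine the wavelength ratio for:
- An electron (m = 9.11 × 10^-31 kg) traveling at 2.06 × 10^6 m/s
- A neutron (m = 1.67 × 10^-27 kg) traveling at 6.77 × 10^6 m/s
λ₁/λ₂ = 6.02 × 10^3

Using λ = h/(mv):

λ₁ = h/(m₁v₁) = 3.53 × 10^-10 m
λ₂ = h/(m₂v₂) = 5.86 × 10^-14 m

Ratio λ₁/λ₂ = (m₂v₂)/(m₁v₁)
         = (1.67 × 10^-27 kg × 6.77 × 10^6 m/s) / (9.11 × 10^-31 kg × 2.06 × 10^6 m/s)
         = 6.02 × 10^3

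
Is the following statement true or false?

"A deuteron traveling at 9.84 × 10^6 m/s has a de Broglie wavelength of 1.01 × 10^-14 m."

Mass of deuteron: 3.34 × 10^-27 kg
False

The claim is incorrect.

Using λ = h/(mv):
λ = (6.626 × 10^-34 J·s) / (3.34 × 10^-27 kg × 9.84 × 10^6 m/s)
λ = 2.02 × 10^-14 m

The actual wavelength differs from the claimed 1.01 × 10^-14 m.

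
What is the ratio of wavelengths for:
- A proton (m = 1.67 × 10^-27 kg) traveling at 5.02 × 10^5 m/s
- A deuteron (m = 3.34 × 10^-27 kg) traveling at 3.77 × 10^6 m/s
λ₁/λ₂ = 15.0

Using λ = h/(mv):

λ₁ = h/(m₁v₁) = 7.90 × 10^-13 m
λ₂ = h/(m₂v₂) = 5.26 × 10^-14 m

Ratio λ₁/λ₂ = (m₂v₂)/(m₁v₁)
         = (3.34 × 10^-27 kg × 3.77 × 10^6 m/s) / (1.67 × 10^-27 kg × 5.02 × 10^5 m/s)
         = 15.0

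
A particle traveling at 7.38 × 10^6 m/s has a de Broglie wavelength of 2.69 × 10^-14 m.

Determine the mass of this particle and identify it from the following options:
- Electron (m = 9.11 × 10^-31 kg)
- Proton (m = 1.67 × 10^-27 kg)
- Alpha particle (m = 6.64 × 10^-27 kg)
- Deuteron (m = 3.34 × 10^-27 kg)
The particle is a deuteron.

From λ = h/(mv), solve for mass:

m = h/(λv)
m = (6.626 × 10^-34 J·s) / (2.69 × 10^-14 m × 7.38 × 10^6 m/s)
m = 3.34 × 10^-27 kg

Comparing with the listed masses, this is closest to a deuteron.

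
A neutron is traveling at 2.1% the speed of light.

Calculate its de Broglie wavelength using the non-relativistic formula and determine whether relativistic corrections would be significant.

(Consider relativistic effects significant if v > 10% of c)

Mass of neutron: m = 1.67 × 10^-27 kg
No, relativistic corrections are not needed.

Using the non-relativistic de Broglie formula λ = h/(mv):

v = 2.1% × c = 6.296 × 10^6 m/s

λ = h/(mv)
λ = (6.626 × 10^-34 J·s) / (1.67 × 10^-27 kg × 6.296 × 10^6 m/s)
λ = 6.30 × 10^-14 m

Since v = 2.1% of c < 10% of c, relativistic corrections are NOT significant and this non-relativistic result is a good approximation.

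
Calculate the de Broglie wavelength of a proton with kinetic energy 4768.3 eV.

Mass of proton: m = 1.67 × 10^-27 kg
4.15 × 10^-13 m

Using λ = h/√(2mKE):

First convert KE to Joules: KE = 4768.3 eV = 7.640 × 10^-16 J

λ = h/√(2mKE)
λ = (6.626 × 10^-34 J·s) / √(2 × 1.67 × 10^-27 kg × 7.640 × 10^-16 J)
λ = 4.15 × 10^-13 m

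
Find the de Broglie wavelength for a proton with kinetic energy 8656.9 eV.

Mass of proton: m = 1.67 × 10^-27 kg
3.08 × 10^-13 m

Using λ = h/√(2mKE):

First convert KE to Joules: KE = 8656.9 eV = 1.387 × 10^-15 J

λ = h/√(2mKE)
λ = (6.626 × 10^-34 J·s) / √(2 × 1.67 × 10^-27 kg × 1.387 × 10^-15 J)
λ = 3.08 × 10^-13 m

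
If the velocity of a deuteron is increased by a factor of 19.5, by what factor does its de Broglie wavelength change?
The wavelength decreases by a factor of 19.5.

From λ = h/(mv), the wavelength is inversely proportional to velocity:

λ ∝ 1/v

If v → 19.5v, then λ → λ/19.5

When velocity is increased by a factor of 19.5, the wavelength decreases by a factor of 19.5.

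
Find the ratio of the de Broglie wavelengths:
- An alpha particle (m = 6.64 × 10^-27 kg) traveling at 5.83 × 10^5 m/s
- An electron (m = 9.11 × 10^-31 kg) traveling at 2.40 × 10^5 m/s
λ₁/λ₂ = 5.65 × 10^-5

Using λ = h/(mv):

λ₁ = h/(m₁v₁) = 1.71 × 10^-13 m
λ₂ = h/(m₂v₂) = 3.03 × 10^-9 m

Ratio λ₁/λ₂ = (m₂v₂)/(m₁v₁)
         = (9.11 × 10^-31 kg × 2.40 × 10^5 m/s) / (6.64 × 10^-27 kg × 5.83 × 10^5 m/s)
         = 5.65 × 10^-5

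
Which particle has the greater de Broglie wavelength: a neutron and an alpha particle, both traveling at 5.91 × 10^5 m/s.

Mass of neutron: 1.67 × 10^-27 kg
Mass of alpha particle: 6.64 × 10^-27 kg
The neutron has the longer wavelength.

Using λ = h/(mv), since both particles have the same velocity, the wavelength depends only on mass.

For neutron: λ₁ = h/(m₁v) = 6.71 × 10^-13 m
For alpha particle: λ₂ = h/(m₂v) = 1.69 × 10^-13 m

Since λ ∝ 1/m at constant velocity, the lighter particle has the longer wavelength.

The neutron has the longer de Broglie wavelength.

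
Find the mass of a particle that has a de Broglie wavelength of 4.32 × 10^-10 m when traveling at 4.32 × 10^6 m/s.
3.55 × 10^-31 kg

From the de Broglie relation λ = h/(mv), we solve for m:

m = h/(λv)
m = (6.626 × 10^-34 J·s) / (4.32 × 10^-10 m × 4.32 × 10^6 m/s)
m = 3.55 × 10^-31 kg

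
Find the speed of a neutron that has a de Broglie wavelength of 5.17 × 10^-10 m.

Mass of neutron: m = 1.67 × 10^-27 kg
7.67 × 10^2 m/s

From the de Broglie relation λ = h/(mv), we solve for v:

v = h/(mλ)
v = (6.626 × 10^-34 J·s) / (1.67 × 10^-27 kg × 5.17 × 10^-10 m)
v = 7.67 × 10^2 m/s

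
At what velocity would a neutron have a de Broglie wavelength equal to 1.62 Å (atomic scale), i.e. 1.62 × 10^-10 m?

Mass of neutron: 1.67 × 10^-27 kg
2.45 × 10^3 m/s

From λ = h/(mv), solve for v:

v = h/(mλ)
v = (6.626 × 10^-34 J·s) / (1.67 × 10^-27 kg × 1.62 × 10^-10 m)
v = 2.45 × 10^3 m/s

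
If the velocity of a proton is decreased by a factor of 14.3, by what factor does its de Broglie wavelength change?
The wavelength increases by a factor of 14.3.

From λ = h/(mv), the wavelength is inversely proportional to velocity:

λ ∝ 1/v

If v → v/14.3, then λ → 14.3λ

When velocity is decreased by a factor of 14.3, the wavelength increases by a factor of 14.3.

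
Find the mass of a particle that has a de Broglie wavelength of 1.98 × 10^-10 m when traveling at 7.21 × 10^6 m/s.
4.64 × 10^-31 kg

From the de Broglie relation λ = h/(mv), we solve for m:

m = h/(λv)
m = (6.626 × 10^-34 J·s) / (1.98 × 10^-10 m × 7.21 × 10^6 m/s)
m = 4.64 × 10^-31 kg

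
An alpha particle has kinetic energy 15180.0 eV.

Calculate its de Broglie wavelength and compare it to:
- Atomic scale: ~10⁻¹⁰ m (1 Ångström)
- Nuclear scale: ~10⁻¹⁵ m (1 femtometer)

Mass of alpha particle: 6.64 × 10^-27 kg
λ = 1.17 × 10^-13 m, which is between nuclear and atomic scales.

Using λ = h/√(2mKE):

KE = 15180.0 eV = 2.432 × 10^-15 J

λ = h/√(2mKE)
λ = (6.626 × 10^-34 J·s) / √(2 × 6.64 × 10^-27 kg × 2.432 × 10^-15 J)
λ = 1.17 × 10^-13 m

Comparison:
- Atomic scale (10⁻¹⁰ m): λ is 0.0012× this size
- Nuclear scale (10⁻¹⁵ m): λ is 1.2e+02× this size

The wavelength is between nuclear and atomic scales.

This wavelength is appropriate for probing atomic structure but too large for nuclear physics experiments.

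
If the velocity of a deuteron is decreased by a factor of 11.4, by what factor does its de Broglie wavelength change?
The wavelength increases by a factor of 11.4.

From λ = h/(mv), the wavelength is inversely proportional to velocity:

λ ∝ 1/v

If v → v/11.4, then λ → 11.4λ

When velocity is decreased by a factor of 11.4, the wavelength increases by a factor of 11.4.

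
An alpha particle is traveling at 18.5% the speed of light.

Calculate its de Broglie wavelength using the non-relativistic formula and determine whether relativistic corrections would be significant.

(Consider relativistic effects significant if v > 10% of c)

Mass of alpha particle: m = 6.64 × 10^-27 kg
Yes, relativistic corrections are needed.

Using the non-relativistic de Broglie formula λ = h/(mv):

v = 18.5% × c = 5.546 × 10^7 m/s

λ = h/(mv)
λ = (6.626 × 10^-34 J·s) / (6.64 × 10^-27 kg × 5.546 × 10^7 m/s)
λ = 1.80 × 10^-15 m

Since v = 18.5% of c > 10% of c, relativistic corrections ARE significant and the actual wavelength would differ from this non-relativistic estimate.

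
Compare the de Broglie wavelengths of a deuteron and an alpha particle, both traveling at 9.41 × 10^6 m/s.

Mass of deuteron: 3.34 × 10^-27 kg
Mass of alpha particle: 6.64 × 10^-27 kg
The deuteron has the longer wavelength.

Using λ = h/(mv), since both particles have the same velocity, the wavelength depends only on mass.

For deuteron: λ₁ = h/(m₁v) = 2.11 × 10^-14 m
For alpha particle: λ₂ = h/(m₂v) = 1.06 × 10^-14 m

Since λ ∝ 1/m at constant velocity, the lighter particle has the longer wavelength.

The deuteron has the longer de Broglie wavelength.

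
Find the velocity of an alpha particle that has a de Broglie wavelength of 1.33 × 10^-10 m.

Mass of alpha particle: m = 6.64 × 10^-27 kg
7.50 × 10^2 m/s

From the de Broglie relation λ = h/(mv), we solve for v:

v = h/(mλ)
v = (6.626 × 10^-34 J·s) / (6.64 × 10^-27 kg × 1.33 × 10^-10 m)
v = 7.50 × 10^2 m/s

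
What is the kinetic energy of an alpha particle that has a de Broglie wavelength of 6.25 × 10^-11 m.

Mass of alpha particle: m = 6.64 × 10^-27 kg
8.46 × 10^-21 J (or 0.0528 eV)

From λ = h/√(2mKE), we solve for KE:

λ² = h²/(2mKE)
KE = h²/(2mλ²)
KE = (6.626 × 10^-34 J·s)² / (2 × 6.64 × 10^-27 kg × (6.25 × 10^-11 m)²)
KE = 8.46 × 10^-21 J
KE = 0.0528 eV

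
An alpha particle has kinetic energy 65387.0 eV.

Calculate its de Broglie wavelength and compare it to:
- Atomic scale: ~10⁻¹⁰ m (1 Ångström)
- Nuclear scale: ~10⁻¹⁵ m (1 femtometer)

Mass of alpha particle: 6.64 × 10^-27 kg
λ = 5.62 × 10^-14 m, which is between nuclear and atomic scales.

Using λ = h/√(2mKE):

KE = 65387.0 eV = 1.048 × 10^-14 J

λ = h/√(2mKE)
λ = (6.626 × 10^-34 J·s) / √(2 × 6.64 × 10^-27 kg × 1.048 × 10^-14 J)
λ = 5.62 × 10^-14 m

Comparison:
- Atomic scale (10⁻¹⁰ m): λ is 0.00056× this size
- Nuclear scale (10⁻¹⁵ m): λ is 56× this size

The wavelength is between nuclear and atomic scales.

This wavelength is appropriate for probing atomic structure but too large for nuclear physics experiments.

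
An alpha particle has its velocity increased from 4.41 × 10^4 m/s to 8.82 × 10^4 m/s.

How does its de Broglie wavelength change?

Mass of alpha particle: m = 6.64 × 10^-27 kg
The wavelength decreases by a factor of 2.

Using λ = h/(mv):

Initial wavelength: λ₁ = h/(mv₁) = 2.26 × 10^-12 m
Final wavelength: λ₂ = h/(mv₂) = 1.13 × 10^-12 m

Since λ ∝ 1/v, when velocity increases by a factor of 2, the wavelength decreases by a factor of 2.

λ₂/λ₁ = v₁/v₂ = 1/2

The wavelength decreases by a factor of 2.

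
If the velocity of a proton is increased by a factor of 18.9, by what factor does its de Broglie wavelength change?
The wavelength decreases by a factor of 18.9.

From λ = h/(mv), the wavelength is inversely proportional to velocity:

λ ∝ 1/v

If v → 18.9v, then λ → λ/18.9

When velocity is increased by a factor of 18.9, the wavelength decreases by a factor of 18.9.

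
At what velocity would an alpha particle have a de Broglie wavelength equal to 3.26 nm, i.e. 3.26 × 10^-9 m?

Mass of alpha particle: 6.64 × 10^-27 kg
3.06 × 10^1 m/s

From λ = h/(mv), solve for v:

v = h/(mλ)
v = (6.626 × 10^-34 J·s) / (6.64 × 10^-27 kg × 3.26 × 10^-9 m)
v = 3.06 × 10^1 m/s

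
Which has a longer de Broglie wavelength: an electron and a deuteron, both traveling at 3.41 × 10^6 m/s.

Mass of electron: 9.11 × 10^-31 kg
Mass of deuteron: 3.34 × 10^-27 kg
The electron has the longer wavelength.

Using λ = h/(mv), since both particles have the same velocity, the wavelength depends only on mass.

For electron: λ₁ = h/(m₁v) = 2.13 × 10^-10 m
For deuteron: λ₂ = h/(m₂v) = 5.82 × 10^-14 m

Since λ ∝ 1/m at constant velocity, the lighter particle has the longer wavelength.

The electron has the longer de Broglie wavelength.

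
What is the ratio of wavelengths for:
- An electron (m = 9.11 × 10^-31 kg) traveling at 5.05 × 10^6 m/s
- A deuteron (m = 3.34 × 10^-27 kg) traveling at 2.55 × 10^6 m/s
λ₁/λ₂ = 1.85 × 10^3

Using λ = h/(mv):

λ₁ = h/(m₁v₁) = 1.44 × 10^-10 m
λ₂ = h/(m₂v₂) = 7.78 × 10^-14 m

Ratio λ₁/λ₂ = (m₂v₂)/(m₁v₁)
         = (3.34 × 10^-27 kg × 2.55 × 10^6 m/s) / (9.11 × 10^-31 kg × 5.05 × 10^6 m/s)
         = 1.85 × 10^3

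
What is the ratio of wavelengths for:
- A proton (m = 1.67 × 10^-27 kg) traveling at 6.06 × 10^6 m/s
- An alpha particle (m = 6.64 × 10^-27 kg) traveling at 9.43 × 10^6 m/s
λ₁/λ₂ = 6.19

Using λ = h/(mv):

λ₁ = h/(m₁v₁) = 6.55 × 10^-14 m
λ₂ = h/(m₂v₂) = 1.06 × 10^-14 m

Ratio λ₁/λ₂ = (m₂v₂)/(m₁v₁)
         = (6.64 × 10^-27 kg × 9.43 × 10^6 m/s) / (1.67 × 10^-27 kg × 6.06 × 10^6 m/s)
         = 6.19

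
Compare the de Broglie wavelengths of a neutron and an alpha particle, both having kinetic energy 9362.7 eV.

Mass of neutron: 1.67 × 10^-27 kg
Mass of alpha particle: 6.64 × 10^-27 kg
The neutron has the longer wavelength.

Using λ = h/√(2mKE):

For neutron: λ₁ = h/√(2m₁KE) = 2.96 × 10^-13 m
For alpha particle: λ₂ = h/√(2m₂KE) = 1.48 × 10^-13 m

Since λ ∝ 1/√m at constant kinetic energy, the lighter particle has the longer wavelength.

The neutron has the longer de Broglie wavelength.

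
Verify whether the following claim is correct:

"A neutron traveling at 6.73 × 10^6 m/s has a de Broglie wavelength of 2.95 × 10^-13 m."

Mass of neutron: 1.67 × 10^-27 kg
False

The claim is incorrect.

Using λ = h/(mv):
λ = (6.626 × 10^-34 J·s) / (1.67 × 10^-27 kg × 6.73 × 10^6 m/s)
λ = 5.90 × 10^-14 m

The actual wavelength differs from the claimed 2.95 × 10^-13 m.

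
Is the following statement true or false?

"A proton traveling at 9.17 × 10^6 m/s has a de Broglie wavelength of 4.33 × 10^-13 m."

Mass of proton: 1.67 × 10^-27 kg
False

The claim is incorrect.

Using λ = h/(mv):
λ = (6.626 × 10^-34 J·s) / (1.67 × 10^-27 kg × 9.17 × 10^6 m/s)
λ = 4.33 × 10^-14 m

The actual wavelength differs from the claimed 4.33 × 10^-13 m.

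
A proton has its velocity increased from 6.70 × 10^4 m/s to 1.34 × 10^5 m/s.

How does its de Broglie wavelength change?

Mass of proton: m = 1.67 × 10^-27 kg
The wavelength decreases by a factor of 2.

Using λ = h/(mv):

Initial wavelength: λ₁ = h/(mv₁) = 5.92 × 10^-12 m
Final wavelength: λ₂ = h/(mv₂) = 2.96 × 10^-12 m

Since λ ∝ 1/v, when velocity increases by a factor of 2, the wavelength decreases by a factor of 2.

λ₂/λ₁ = v₁/v₂ = 1/2

The wavelength decreases by a factor of 2.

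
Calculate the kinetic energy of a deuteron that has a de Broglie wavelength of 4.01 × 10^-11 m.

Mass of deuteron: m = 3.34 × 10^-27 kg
4.09 × 10^-20 J (or 0.255 eV)

From λ = h/√(2mKE), we solve for KE:

λ² = h²/(2mKE)
KE = h²/(2mλ²)
KE = (6.626 × 10^-34 J·s)² / (2 × 3.34 × 10^-27 kg × (4.01 × 10^-11 m)²)
KE = 4.09 × 10^-20 J
KE = 0.255 eV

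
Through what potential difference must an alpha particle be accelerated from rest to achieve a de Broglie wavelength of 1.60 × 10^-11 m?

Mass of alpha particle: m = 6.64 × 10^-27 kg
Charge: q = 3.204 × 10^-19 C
4.03 × 10^-1 V

From λ = h/√(2mqV), we solve for V:

λ² = h²/(2mqV)
V = h²/(2mqλ²)
V = (6.626 × 10^-34 J·s)² / (2 × 6.64 × 10^-27 kg × 3.204 × 10^-19 C × (1.60 × 10^-11 m)²)
V = 4.03 × 10^-1 V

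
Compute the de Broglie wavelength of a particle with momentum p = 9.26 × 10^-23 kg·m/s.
7.16 × 10^-12 m

Using the de Broglie relation λ = h/p:

λ = h/p
λ = (6.626 × 10^-34 J·s) / (9.26 × 10^-23 kg·m/s)
λ = 7.16 × 10^-12 m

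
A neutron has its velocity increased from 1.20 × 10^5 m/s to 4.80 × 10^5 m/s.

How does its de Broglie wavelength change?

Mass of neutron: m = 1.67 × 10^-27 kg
The wavelength decreases by a factor of 4.

Using λ = h/(mv):

Initial wavelength: λ₁ = h/(mv₁) = 3.31 × 10^-12 m
Final wavelength: λ₂ = h/(mv₂) = 8.27 × 10^-13 m

Since λ ∝ 1/v, when velocity increases by a factor of 4, the wavelength decreases by a factor of 4.

λ₂/λ₁ = v₁/v₂ = 1/4

The wavelength decreases by a factor of 4.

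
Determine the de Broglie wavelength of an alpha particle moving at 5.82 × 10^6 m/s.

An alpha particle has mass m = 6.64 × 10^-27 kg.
1.71 × 10^-14 m

Using the de Broglie relation λ = h/(mv):

λ = h/(mv)
λ = (6.626 × 10^-34 J·s) / (6.64 × 10^-27 kg × 5.82 × 10^6 m/s)
λ = 1.71 × 10^-14 m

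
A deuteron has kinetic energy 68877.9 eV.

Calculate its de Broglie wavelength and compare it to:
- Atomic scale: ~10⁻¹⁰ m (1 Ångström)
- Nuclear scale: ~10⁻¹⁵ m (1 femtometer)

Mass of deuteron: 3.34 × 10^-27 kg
λ = 7.72 × 10^-14 m, which is between nuclear and atomic scales.

Using λ = h/√(2mKE):

KE = 68877.9 eV = 1.104 × 10^-14 J

λ = h/√(2mKE)
λ = (6.626 × 10^-34 J·s) / √(2 × 3.34 × 10^-27 kg × 1.104 × 10^-14 J)
λ = 7.72 × 10^-14 m

Comparison:
- Atomic scale (10⁻¹⁰ m): λ is 0.00077× this size
- Nuclear scale (10⁻¹⁵ m): λ is 77× this size

The wavelength is between nuclear and atomic scales.

This wavelength is appropriate for probing atomic structure but too large for nuclear physics experiments.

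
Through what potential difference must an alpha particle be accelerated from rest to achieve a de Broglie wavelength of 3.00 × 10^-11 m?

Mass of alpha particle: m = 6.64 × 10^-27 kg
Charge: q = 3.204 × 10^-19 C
1.15 × 10^-1 V

From λ = h/√(2mqV), we solve for V:

λ² = h²/(2mqV)
V = h²/(2mqλ²)
V = (6.626 × 10^-34 J·s)² / (2 × 6.64 × 10^-27 kg × 3.204 × 10^-19 C × (3.00 × 10^-11 m)²)
V = 1.15 × 10^-1 V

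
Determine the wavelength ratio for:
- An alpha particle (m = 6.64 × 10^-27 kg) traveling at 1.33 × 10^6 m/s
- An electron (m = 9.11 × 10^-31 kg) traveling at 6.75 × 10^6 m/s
λ₁/λ₂ = 6.96 × 10^-4

Using λ = h/(mv):

λ₁ = h/(m₁v₁) = 7.50 × 10^-14 m
λ₂ = h/(m₂v₂) = 1.08 × 10^-10 m

Ratio λ₁/λ₂ = (m₂v₂)/(m₁v₁)
         = (9.11 × 10^-31 kg × 6.75 × 10^6 m/s) / (6.64 × 10^-27 kg × 1.33 × 10^6 m/s)
         = 6.96 × 10^-4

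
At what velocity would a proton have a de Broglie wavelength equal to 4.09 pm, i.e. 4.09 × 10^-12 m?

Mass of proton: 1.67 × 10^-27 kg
9.70 × 10^4 m/s

From λ = h/(mv), solve for v:

v = h/(mλ)
v = (6.626 × 10^-34 J·s) / (1.67 × 10^-27 kg × 4.09 × 10^-12 m)
v = 9.70 × 10^4 m/s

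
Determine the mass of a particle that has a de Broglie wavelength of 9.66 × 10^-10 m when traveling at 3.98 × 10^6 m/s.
1.72 × 10^-31 kg

From the de Broglie relation λ = h/(mv), we solve for m:

m = h/(λv)
m = (6.626 × 10^-34 J·s) / (9.66 × 10^-10 m × 3.98 × 10^6 m/s)
m = 1.72 × 10^-31 kg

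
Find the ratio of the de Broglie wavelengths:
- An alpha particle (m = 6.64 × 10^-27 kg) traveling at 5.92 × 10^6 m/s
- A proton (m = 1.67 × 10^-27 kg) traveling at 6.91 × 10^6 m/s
λ₁/λ₂ = 0.294

Using λ = h/(mv):

λ₁ = h/(m₁v₁) = 1.69 × 10^-14 m
λ₂ = h/(m₂v₂) = 5.74 × 10^-14 m

Ratio λ₁/λ₂ = (m₂v₂)/(m₁v₁)
         = (1.67 × 10^-27 kg × 6.91 × 10^6 m/s) / (6.64 × 10^-27 kg × 5.92 × 10^6 m/s)
         = 0.294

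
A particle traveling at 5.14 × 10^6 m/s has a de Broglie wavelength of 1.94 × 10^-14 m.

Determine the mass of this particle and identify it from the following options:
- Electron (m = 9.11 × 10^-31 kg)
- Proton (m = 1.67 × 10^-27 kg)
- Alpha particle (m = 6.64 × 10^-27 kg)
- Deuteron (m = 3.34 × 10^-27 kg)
The particle is an alpha particle.

From λ = h/(mv), solve for mass:

m = h/(λv)
m = (6.626 × 10^-34 J·s) / (1.94 × 10^-14 m × 5.14 × 10^6 m/s)
m = 6.64 × 10^-27 kg

Comparing with the listed masses, this is closest to an alpha particle.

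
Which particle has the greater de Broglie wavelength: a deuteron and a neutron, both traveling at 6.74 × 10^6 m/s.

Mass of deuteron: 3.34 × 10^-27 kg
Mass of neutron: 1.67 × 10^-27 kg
The neutron has the longer wavelength.

Using λ = h/(mv), since both particles have the same velocity, the wavelength depends only on mass.

For deuteron: λ₁ = h/(m₁v) = 2.94 × 10^-14 m
For neutron: λ₂ = h/(m₂v) = 5.89 × 10^-14 m

Since λ ∝ 1/m at constant velocity, the lighter particle has the longer wavelength.

The neutron has the longer de Broglie wavelength.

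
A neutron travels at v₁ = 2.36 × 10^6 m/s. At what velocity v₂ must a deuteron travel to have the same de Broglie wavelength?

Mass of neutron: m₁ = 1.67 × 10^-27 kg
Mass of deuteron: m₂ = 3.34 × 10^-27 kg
v₂ = 1.18 × 10^6 m/s

For equal de Broglie wavelengths: λ₁ = λ₂

h/(m₁v₁) = h/(m₂v₂)
m₁v₁ = m₂v₂
v₂ = v₁ · (m₁/m₂)

v₂ = 2.36 × 10^6 m/s × (1.67 × 10^-27 kg / 3.34 × 10^-27 kg)
v₂ = 1.18 × 10^6 m/s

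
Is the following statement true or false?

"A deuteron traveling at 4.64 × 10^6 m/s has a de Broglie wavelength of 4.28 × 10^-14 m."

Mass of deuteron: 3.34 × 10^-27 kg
True

The claim is correct.

Using λ = h/(mv):
λ = (6.626 × 10^-34 J·s) / (3.34 × 10^-27 kg × 4.64 × 10^6 m/s)
λ = 4.28 × 10^-14 m

This matches the claimed value.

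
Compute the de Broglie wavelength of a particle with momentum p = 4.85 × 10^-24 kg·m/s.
1.37 × 10^-10 m

Using the de Broglie relation λ = h/p:

λ = h/p
λ = (6.626 × 10^-34 J·s) / (4.85 × 10^-24 kg·m/s)
λ = 1.37 × 10^-10 m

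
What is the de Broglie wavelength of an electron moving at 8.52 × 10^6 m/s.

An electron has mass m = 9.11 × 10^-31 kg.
8.54 × 10^-11 m

Using the de Broglie relation λ = h/(mv):

λ = h/(mv)
λ = (6.626 × 10^-34 J·s) / (9.11 × 10^-31 kg × 8.52 × 10^6 m/s)
λ = 8.54 × 10^-11 m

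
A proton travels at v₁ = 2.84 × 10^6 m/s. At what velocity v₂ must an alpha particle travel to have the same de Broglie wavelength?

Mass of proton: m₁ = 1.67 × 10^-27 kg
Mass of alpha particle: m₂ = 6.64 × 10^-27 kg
v₂ = 7.14 × 10^5 m/s

For equal de Broglie wavelengths: λ₁ = λ₂

h/(m₁v₁) = h/(m₂v₂)
m₁v₁ = m₂v₂
v₂ = v₁ · (m₁/m₂)

v₂ = 2.84 × 10^6 m/s × (1.67 × 10^-27 kg / 6.64 × 10^-27 kg)
v₂ = 7.14 × 10^5 m/s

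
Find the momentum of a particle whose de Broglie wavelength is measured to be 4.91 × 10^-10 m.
1.35 × 10^-24 kg·m/s

From the de Broglie relation λ = h/p, we solve for p:

p = h/λ
p = (6.626 × 10^-34 J·s) / (4.91 × 10^-10 m)
p = 1.35 × 10^-24 kg·m/s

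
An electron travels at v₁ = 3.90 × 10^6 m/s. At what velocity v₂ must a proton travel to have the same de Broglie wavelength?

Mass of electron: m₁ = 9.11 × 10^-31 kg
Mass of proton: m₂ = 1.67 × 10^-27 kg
v₂ = 2.13 × 10^3 m/s

For equal de Broglie wavelengths: λ₁ = λ₂

h/(m₁v₁) = h/(m₂v₂)
m₁v₁ = m₂v₂
v₂ = v₁ · (m₁/m₂)

v₂ = 3.90 × 10^6 m/s × (9.11 × 10^-31 kg / 1.67 × 10^-27 kg)
v₂ = 2.13 × 10^3 m/s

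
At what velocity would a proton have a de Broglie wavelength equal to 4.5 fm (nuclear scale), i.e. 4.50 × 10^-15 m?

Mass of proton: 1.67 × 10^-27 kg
8.82 × 10^7 m/s

From λ = h/(mv), solve for v:

v = h/(mλ)
v = (6.626 × 10^-34 J·s) / (1.67 × 10^-27 kg × 4.50 × 10^-15 m)
v = 8.82 × 10^7 m/s

Note: This velocity is 29.4% of the speed of light, so relativistic corrections would be needed for a more accurate calculation.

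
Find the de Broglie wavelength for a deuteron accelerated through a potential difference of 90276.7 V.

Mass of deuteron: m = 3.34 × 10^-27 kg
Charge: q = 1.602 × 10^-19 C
6.74 × 10^-14 m

When a particle is accelerated through voltage V, it gains kinetic energy KE = qV.

The de Broglie wavelength is then λ = h/√(2mqV):

λ = h/√(2mqV)
λ = (6.626 × 10^-34 J·s) / √(2 × 3.34 × 10^-27 kg × 1.602 × 10^-19 C × 90276.7 V)
λ = 6.74 × 10^-14 m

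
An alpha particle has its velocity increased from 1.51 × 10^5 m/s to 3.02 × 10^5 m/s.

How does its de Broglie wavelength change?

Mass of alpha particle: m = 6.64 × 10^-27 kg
The wavelength decreases by a factor of 2.

Using λ = h/(mv):

Initial wavelength: λ₁ = h/(mv₁) = 6.61 × 10^-13 m
Final wavelength: λ₂ = h/(mv₂) = 3.30 × 10^-13 m

Since λ ∝ 1/v, when velocity increases by a factor of 2, the wavelength decreases by a factor of 2.

λ₂/λ₁ = v₁/v₂ = 1/2

The wavelength decreases by a factor of 2.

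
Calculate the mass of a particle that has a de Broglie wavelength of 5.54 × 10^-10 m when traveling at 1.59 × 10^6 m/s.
7.52 × 10^-31 kg

From the de Broglie relation λ = h/(mv), we solve for m:

m = h/(λv)
m = (6.626 × 10^-34 J·s) / (5.54 × 10^-10 m × 1.59 × 10^6 m/s)
m = 7.52 × 10^-31 kg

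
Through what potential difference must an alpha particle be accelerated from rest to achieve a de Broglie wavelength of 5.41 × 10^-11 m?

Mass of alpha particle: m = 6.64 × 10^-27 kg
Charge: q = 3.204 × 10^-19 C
3.53 × 10^-2 V

From λ = h/√(2mqV), we solve for V:

λ² = h²/(2mqV)
V = h²/(2mqλ²)
V = (6.626 × 10^-34 J·s)² / (2 × 6.64 × 10^-27 kg × 3.204 × 10^-19 C × (5.41 × 10^-11 m)²)
V = 3.53 × 10^-2 V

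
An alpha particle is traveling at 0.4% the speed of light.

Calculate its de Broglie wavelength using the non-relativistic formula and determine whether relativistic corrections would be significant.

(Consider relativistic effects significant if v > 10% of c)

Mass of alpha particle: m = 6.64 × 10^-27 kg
No, relativistic corrections are not needed.

Using the non-relativistic de Broglie formula λ = h/(mv):

v = 0.4% × c = 1.199 × 10^6 m/s

λ = h/(mv)
λ = (6.626 × 10^-34 J·s) / (6.64 × 10^-27 kg × 1.199 × 10^6 m/s)
λ = 8.32 × 10^-14 m

Since v = 0.4% of c < 10% of c, relativistic corrections are NOT significant and this non-relativistic result is a good approximation.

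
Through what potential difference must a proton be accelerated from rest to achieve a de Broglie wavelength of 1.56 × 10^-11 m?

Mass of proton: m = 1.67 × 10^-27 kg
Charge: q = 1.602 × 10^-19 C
3.37 V

From λ = h/√(2mqV), we solve for V:

λ² = h²/(2mqV)
V = h²/(2mqλ²)
V = (6.626 × 10^-34 J·s)² / (2 × 1.67 × 10^-27 kg × 1.602 × 10^-19 C × (1.56 × 10^-11 m)²)
V = 3.37 V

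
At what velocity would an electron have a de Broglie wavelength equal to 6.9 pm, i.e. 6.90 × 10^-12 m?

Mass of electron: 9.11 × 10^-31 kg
1.05 × 10^8 m/s

From λ = h/(mv), solve for v:

v = h/(mλ)
v = (6.626 × 10^-34 J·s) / (9.11 × 10^-31 kg × 6.90 × 10^-12 m)
v = 1.05 × 10^8 m/s

Note: This velocity is 35.2% of the speed of light, so relativistic corrections would be needed for a more accurate calculation.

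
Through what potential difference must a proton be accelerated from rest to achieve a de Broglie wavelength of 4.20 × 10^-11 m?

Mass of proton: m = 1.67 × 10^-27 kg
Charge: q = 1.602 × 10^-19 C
4.65 × 10^-1 V

From λ = h/√(2mqV), we solve for V:

λ² = h²/(2mqV)
V = h²/(2mqλ²)
V = (6.626 × 10^-34 J·s)² / (2 × 1.67 × 10^-27 kg × 1.602 × 10^-19 C × (4.20 × 10^-11 m)²)
V = 4.65 × 10^-1 V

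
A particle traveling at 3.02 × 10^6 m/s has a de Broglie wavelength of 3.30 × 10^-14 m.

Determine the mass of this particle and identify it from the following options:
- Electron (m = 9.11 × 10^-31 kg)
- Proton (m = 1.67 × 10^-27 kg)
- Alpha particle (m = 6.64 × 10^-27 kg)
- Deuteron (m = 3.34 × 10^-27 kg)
The particle is an alpha particle.

From λ = h/(mv), solve for mass:

m = h/(λv)
m = (6.626 × 10^-34 J·s) / (3.30 × 10^-14 m × 3.02 × 10^6 m/s)
m = 6.65 × 10^-27 kg

Comparing with the listed masses, this is closest to an alpha particle.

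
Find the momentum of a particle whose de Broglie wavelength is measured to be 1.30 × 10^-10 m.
5.10 × 10^-24 kg·m/s

From the de Broglie relation λ = h/p, we solve for p:

p = h/λ
p = (6.626 × 10^-34 J·s) / (1.30 × 10^-10 m)
p = 5.10 × 10^-24 kg·m/s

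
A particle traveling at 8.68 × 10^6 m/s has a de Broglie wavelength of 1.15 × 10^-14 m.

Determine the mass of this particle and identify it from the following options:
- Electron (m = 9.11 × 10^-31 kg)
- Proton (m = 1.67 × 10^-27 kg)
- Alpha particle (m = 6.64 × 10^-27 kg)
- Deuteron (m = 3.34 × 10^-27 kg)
The particle is an alpha particle.

From λ = h/(mv), solve for mass:

m = h/(λv)
m = (6.626 × 10^-34 J·s) / (1.15 × 10^-14 m × 8.68 × 10^6 m/s)
m = 6.64 × 10^-27 kg

Comparing with the listed masses, this is closest to an alpha particle.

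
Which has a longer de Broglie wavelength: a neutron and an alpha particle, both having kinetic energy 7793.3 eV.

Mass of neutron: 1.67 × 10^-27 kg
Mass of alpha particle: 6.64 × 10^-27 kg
The neutron has the longer wavelength.

Using λ = h/√(2mKE):

For neutron: λ₁ = h/√(2m₁KE) = 3.24 × 10^-13 m
For alpha particle: λ₂ = h/√(2m₂KE) = 1.63 × 10^-13 m

Since λ ∝ 1/√m at constant kinetic energy, the lighter particle has the longer wavelength.

The neutron has the longer de Broglie wavelength.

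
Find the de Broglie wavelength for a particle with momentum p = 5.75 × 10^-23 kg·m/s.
1.15 × 10^-11 m

Using the de Broglie relation λ = h/p:

λ = h/p
λ = (6.626 × 10^-34 J·s) / (5.75 × 10^-23 kg·m/s)
λ = 1.15 × 10^-11 m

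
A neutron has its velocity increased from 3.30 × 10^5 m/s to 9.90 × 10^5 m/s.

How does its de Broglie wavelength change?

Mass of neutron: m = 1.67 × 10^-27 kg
The wavelength decreases by a factor of 3.

Using λ = h/(mv):

Initial wavelength: λ₁ = h/(mv₁) = 1.20 × 10^-12 m
Final wavelength: λ₂ = h/(mv₂) = 4.01 × 10^-13 m

Since λ ∝ 1/v, when velocity increases by a factor of 3, the wavelength decreases by a factor of 3.

λ₂/λ₁ = v₁/v₂ = 1/3

The wavelength decreases by a factor of 3.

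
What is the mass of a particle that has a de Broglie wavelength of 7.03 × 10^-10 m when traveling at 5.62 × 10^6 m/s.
1.68 × 10^-31 kg

From the de Broglie relation λ = h/(mv), we solve for m:

m = h/(λv)
m = (6.626 × 10^-34 J·s) / (7.03 × 10^-10 m × 5.62 × 10^6 m/s)
m = 1.68 × 10^-31 kg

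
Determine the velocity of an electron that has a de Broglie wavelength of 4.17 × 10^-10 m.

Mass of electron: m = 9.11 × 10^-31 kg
1.74 × 10^6 m/s

From the de Broglie relation λ = h/(mv), we solve for v:

v = h/(mλ)
v = (6.626 × 10^-34 J·s) / (9.11 × 10^-31 kg × 4.17 × 10^-10 m)
v = 1.74 × 10^6 m/s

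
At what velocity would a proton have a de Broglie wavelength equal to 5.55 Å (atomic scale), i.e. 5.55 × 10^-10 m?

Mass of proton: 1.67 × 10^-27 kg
7.15 × 10^2 m/s

From λ = h/(mv), solve for v:

v = h/(mλ)
v = (6.626 × 10^-34 J·s) / (1.67 × 10^-27 kg × 5.55 × 10^-10 m)
v = 7.15 × 10^2 m/s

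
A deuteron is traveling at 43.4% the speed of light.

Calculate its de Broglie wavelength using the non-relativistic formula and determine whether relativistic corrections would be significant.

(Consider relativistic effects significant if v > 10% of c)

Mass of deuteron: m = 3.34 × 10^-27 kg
Yes, relativistic corrections are needed.

Using the non-relativistic de Broglie formula λ = h/(mv):

v = 43.4% × c = 1.301 × 10^8 m/s

λ = h/(mv)
λ = (6.626 × 10^-34 J·s) / (3.34 × 10^-27 kg × 1.301 × 10^8 m/s)
λ = 1.52 × 10^-15 m

Since v = 43.4% of c > 10% of c, relativistic corrections ARE significant and the actual wavelength would differ from this non-relativistic estimate.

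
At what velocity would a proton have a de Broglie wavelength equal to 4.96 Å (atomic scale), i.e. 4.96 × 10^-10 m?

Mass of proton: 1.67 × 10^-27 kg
8.00 × 10^2 m/s

From λ = h/(mv), solve for v:

v = h/(mλ)
v = (6.626 × 10^-34 J·s) / (1.67 × 10^-27 kg × 4.96 × 10^-10 m)
v = 8.00 × 10^2 m/s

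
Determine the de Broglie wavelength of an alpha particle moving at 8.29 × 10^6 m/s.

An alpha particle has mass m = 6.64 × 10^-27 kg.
1.20 × 10^-14 m

Using the de Broglie relation λ = h/(mv):

λ = h/(mv)
λ = (6.626 × 10^-34 J·s) / (6.64 × 10^-27 kg × 8.29 × 10^6 m/s)
λ = 1.20 × 10^-14 m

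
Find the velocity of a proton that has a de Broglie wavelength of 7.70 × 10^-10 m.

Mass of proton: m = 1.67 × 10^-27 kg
5.15 × 10^2 m/s

From the de Broglie relation λ = h/(mv), we solve for v:

v = h/(mλ)
v = (6.626 × 10^-34 J·s) / (1.67 × 10^-27 kg × 7.70 × 10^-10 m)
v = 5.15 × 10^2 m/s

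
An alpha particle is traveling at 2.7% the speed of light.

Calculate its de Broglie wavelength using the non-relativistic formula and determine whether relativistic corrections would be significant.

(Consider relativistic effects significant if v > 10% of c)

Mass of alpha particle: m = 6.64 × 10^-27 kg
No, relativistic corrections are not needed.

Using the non-relativistic de Broglie formula λ = h/(mv):

v = 2.7% × c = 8.094 × 10^6 m/s

λ = h/(mv)
λ = (6.626 × 10^-34 J·s) / (6.64 × 10^-27 kg × 8.094 × 10^6 m/s)
λ = 1.23 × 10^-14 m

Since v = 2.7% of c < 10% of c, relativistic corrections are NOT significant and this non-relativistic result is a good approximation.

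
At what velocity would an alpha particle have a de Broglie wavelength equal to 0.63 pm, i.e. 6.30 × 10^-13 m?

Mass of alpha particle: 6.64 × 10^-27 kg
1.58 × 10^5 m/s

From λ = h/(mv), solve for v:

v = h/(mλ)
v = (6.626 × 10^-34 J·s) / (6.64 × 10^-27 kg × 6.30 × 10^-13 m)
v = 1.58 × 10^5 m/s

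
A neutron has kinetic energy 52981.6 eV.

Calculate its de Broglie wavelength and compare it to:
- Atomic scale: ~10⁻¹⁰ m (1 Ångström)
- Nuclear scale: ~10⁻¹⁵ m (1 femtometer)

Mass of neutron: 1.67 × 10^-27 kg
λ = 1.24 × 10^-13 m, which is between nuclear and atomic scales.

Using λ = h/√(2mKE):

KE = 52981.6 eV = 8.489 × 10^-15 J

λ = h/√(2mKE)
λ = (6.626 × 10^-34 J·s) / √(2 × 1.67 × 10^-27 kg × 8.489 × 10^-15 J)
λ = 1.24 × 10^-13 m

Comparison:
- Atomic scale (10⁻¹⁰ m): λ is 0.0012× this size
- Nuclear scale (10⁻¹⁵ m): λ is 1.2e+02× this size

The wavelength is between nuclear and atomic scales.

This wavelength is appropriate for probing atomic structure but too large for nuclear physics experiments.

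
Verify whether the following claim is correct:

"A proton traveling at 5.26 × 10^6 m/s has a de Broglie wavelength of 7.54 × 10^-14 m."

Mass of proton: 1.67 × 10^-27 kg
True

The claim is correct.

Using λ = h/(mv):
λ = (6.626 × 10^-34 J·s) / (1.67 × 10^-27 kg × 5.26 × 10^6 m/s)
λ = 7.54 × 10^-14 m

This matches the claimed value.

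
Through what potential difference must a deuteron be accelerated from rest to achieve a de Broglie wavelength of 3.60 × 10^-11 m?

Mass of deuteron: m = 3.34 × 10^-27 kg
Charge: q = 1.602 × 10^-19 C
3.17 × 10^-1 V

From λ = h/√(2mqV), we solve for V:

λ² = h²/(2mqV)
V = h²/(2mqλ²)
V = (6.626 × 10^-34 J·s)² / (2 × 3.34 × 10^-27 kg × 1.602 × 10^-19 C × (3.60 × 10^-11 m)²)
V = 3.17 × 10^-1 V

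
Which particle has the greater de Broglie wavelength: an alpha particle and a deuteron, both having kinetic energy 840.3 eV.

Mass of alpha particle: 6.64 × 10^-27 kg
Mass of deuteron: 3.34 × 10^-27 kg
The deuteron has the longer wavelength.

Using λ = h/√(2mKE):

For alpha particle: λ₁ = h/√(2m₁KE) = 4.96 × 10^-13 m
For deuteron: λ₂ = h/√(2m₂KE) = 6.99 × 10^-13 m

Since λ ∝ 1/√m at constant kinetic energy, the lighter particle has the longer wavelength.

The deuteron has the longer de Broglie wavelength.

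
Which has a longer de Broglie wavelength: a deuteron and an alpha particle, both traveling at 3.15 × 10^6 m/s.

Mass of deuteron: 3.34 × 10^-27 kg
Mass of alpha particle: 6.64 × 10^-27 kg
The deuteron has the longer wavelength.

Using λ = h/(mv), since both particles have the same velocity, the wavelength depends only on mass.

For deuteron: λ₁ = h/(m₁v) = 6.30 × 10^-14 m
For alpha particle: λ₂ = h/(m₂v) = 3.17 × 10^-14 m

Since λ ∝ 1/m at constant velocity, the lighter particle has the longer wavelength.

The deuteron has the longer de Broglie wavelength.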